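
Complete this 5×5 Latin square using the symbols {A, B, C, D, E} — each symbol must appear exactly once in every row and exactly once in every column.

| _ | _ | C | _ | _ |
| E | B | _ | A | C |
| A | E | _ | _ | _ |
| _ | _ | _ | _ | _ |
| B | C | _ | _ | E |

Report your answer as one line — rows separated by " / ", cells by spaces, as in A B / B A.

D A C E B / E B D A C / A E B C D / C D E B A / B C A D E

At row 1, column 1: row 1 has {C}; column 1 has {A,B,E}; that leaves D.
At row 1, column 2: row 1 has {C,D}; column 2 has {B,C,E}; that leaves A.
At row 1, column 5: row 1 has {A,C,D}; column 5 has {C,E}; that leaves B.
At row 2, column 3: row 2 has {A,B,C,E}; column 3 has {C}; that leaves D.
At row 3, column 3: row 3 has {A,E}; column 3 has {C,D}; that leaves B.
At row 3, column 5: row 3 has {A,B,E}; column 5 has {B,C,E}; that leaves D.
At row 4, column 1: row 4 is empty so far; column 1 has {A,B,D,E}; that leaves C.
At row 4, column 2: row 4 has {C}; column 2 has {A,B,C,E}; that leaves D.
At row 4, column 5: row 4 has {C,D}; column 5 has {B,C,D,E}; that leaves A.
At row 5, column 3: row 5 has {B,C,E}; column 3 has {B,C,D}; that leaves A.
At row 5, column 4: row 5 has {A,B,C,E}; column 4 has {A}; that leaves D.
At row 1, column 4: row 1 has {A,B,C,D}; column 4 has {A,D}; that leaves E.
At row 3, column 4: row 3 has {A,B,D,E}; column 4 has {A,D,E}; that leaves C.
At row 4, column 3: row 4 has {A,C,D}; column 3 has {A,B,C,D}; that leaves E.
At row 4, column 4: row 4 has {A,C,D,E}; column 4 has {A,C,D,E}; that leaves B.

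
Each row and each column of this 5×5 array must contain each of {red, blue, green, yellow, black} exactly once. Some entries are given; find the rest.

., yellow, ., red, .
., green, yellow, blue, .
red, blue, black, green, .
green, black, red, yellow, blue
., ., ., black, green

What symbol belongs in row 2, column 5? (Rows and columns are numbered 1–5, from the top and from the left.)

red

At row 1, column 5: row 1 has {red,yellow}; column 5 has {blue,green}; that leaves black.
At row 2, column 1: row 2 has {blue,green,yellow}; column 1 has {red,green}; that leaves black.
At row 2, column 5: row 2 has {blue,green,yellow,black}; column 5 has {blue,green,black}; that leaves red.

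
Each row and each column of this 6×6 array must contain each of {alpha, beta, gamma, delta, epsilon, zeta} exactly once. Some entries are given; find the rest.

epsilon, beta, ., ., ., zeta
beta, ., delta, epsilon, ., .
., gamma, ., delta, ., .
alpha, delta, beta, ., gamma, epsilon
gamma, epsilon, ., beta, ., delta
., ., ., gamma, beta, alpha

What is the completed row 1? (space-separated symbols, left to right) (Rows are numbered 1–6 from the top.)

(r1,c4) = alpha
(r1,c5) = delta
(r2,c6) = gamma
(r3,c1) = zeta
(r3,c6) = beta
(r4,c4) = zeta
(r6,c1) = delta
(r6,c2) = zeta
(r6,c3) = epsilon
(r1,c3) = gamma

epsilon beta gamma alpha delta zeta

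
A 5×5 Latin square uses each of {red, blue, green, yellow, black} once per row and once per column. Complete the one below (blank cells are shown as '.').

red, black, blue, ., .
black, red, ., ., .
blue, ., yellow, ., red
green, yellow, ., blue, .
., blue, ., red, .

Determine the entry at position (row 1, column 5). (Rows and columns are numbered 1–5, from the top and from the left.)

(r2,c3): row 2 has {red,black}; column 3 has {blue,yellow}, so it must be green.
(r2,c4): row 2 has {red,green,black}; column 4 has {red,blue}, so it must be yellow.
(r2,c5): row 2 has {red,green,yellow,black}; column 5 has {red}, so it must be blue.
(r3,c2): row 3 has {red,blue,yellow}; column 2 has {red,blue,yellow,black}, so it must be green.
(r3,c4): row 3 has {red,blue,green,yellow}; column 4 has {red,blue,yellow}, so it must be black.
(r4,c5): row 4 has {blue,green,yellow}; column 5 has {red,blue}, so it must be black.
(r5,c1): row 5 has {red,blue}; column 1 has {red,blue,green,black}, so it must be yellow.
(r5,c3): row 5 has {red,blue,yellow}; column 3 has {blue,green,yellow}, so it must be black.
(r5,c5): row 5 has {red,blue,yellow,black}; column 5 has {red,blue,black}, so it must be green.
(r1,c4): row 1 has {red,blue,black}; column 4 has {red,blue,yellow,black}, so it must be green.
(r1,c5): row 1 has {red,blue,green,black}; column 5 has {red,blue,green,black}, so it must be yellow.

yellow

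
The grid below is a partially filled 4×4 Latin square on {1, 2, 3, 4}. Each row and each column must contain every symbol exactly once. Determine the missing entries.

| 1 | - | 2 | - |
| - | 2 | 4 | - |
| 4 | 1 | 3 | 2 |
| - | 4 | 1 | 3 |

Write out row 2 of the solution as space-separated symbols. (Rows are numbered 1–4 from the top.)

3 2 4 1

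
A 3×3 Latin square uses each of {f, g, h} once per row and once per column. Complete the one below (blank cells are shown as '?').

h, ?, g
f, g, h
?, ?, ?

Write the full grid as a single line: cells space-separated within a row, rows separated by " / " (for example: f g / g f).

h f g / f g h / g h f

At row 1, column 2: row 1 has {g,h}; column 2 has {g}; that leaves f.
At row 3, column 1: row 3 is empty so far; column 1 has {f,h}; that leaves g.
At row 3, column 2: row 3 has {g}; column 2 has {f,g}; that leaves h.
At row 3, column 3: row 3 has {g,h}; column 3 has {g,h}; that leaves f.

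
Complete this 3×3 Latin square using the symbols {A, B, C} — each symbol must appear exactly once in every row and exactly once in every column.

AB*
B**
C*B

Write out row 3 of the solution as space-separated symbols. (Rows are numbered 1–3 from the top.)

(r1,c3) = C
(r2,c3) = A
(r3,c2) = A

C A B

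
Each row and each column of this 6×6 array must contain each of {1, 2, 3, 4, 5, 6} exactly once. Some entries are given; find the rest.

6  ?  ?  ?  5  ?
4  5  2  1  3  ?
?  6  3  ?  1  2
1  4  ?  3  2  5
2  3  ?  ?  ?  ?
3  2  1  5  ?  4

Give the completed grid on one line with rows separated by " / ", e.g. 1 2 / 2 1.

6 1 4 2 5 3 / 4 5 2 1 3 6 / 5 6 3 4 1 2 / 1 4 6 3 2 5 / 2 3 5 6 4 1 / 3 2 1 5 6 4

row 1 has {5,6}; column 2 has {2,3,4,5,6} — only 1 is left for (r1,c2).
row 1 has {1,5,6}; column 3 has {1,2,3} — only 4 is left for (r1,c3).
row 1 has {1,4,5,6}; column 4 has {1,3,5} — only 2 is left for (r1,c4).
row 1 has {1,2,4,5,6}; column 6 has {2,4,5} — only 3 is left for (r1,c6).
row 2 has {1,2,3,4,5}; column 6 has {2,3,4,5} — only 6 is left for (r2,c6).
row 3 has {1,2,3,6}; column 1 has {1,2,3,4,6} — only 5 is left for (r3,c1).
row 3 has {1,2,3,5,6}; column 4 has {1,2,3,5} — only 4 is left for (r3,c4).
row 4 has {1,2,3,4,5}; column 3 has {1,2,3,4} — only 6 is left for (r4,c3).
row 5 has {2,3}; column 3 has {1,2,3,4,6} — only 5 is left for (r5,c3).
row 5 has {2,3,5}; column 4 has {1,2,3,4,5} — only 6 is left for (r5,c4).
row 5 has {2,3,5,6}; column 5 has {1,2,3,5} — only 4 is left for (r5,c5).
row 5 has {2,3,4,5,6}; column 6 has {2,3,4,5,6} — only 1 is left for (r5,c6).
row 6 has {1,2,3,4,5}; column 5 has {1,2,3,4,5} — only 6 is left for (r6,c5).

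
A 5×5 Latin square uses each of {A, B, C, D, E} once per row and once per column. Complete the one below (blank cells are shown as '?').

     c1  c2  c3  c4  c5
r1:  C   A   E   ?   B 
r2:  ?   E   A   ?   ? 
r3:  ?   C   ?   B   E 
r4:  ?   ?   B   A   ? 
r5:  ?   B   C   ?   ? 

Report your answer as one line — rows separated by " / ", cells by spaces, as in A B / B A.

C A E D B / B E A C D / A C D B E / E D B A C / D B C E A

(r1,c4): row 1 has {A,B,C,E}; column 4 has {A,B}, so it must be D.
(r2,c4): row 2 has {A,E}; column 4 has {A,B,D}, so it must be C.
(r2,c5): row 2 has {A,C,E}; column 5 has {B,E}, so it must be D.
(r3,c3): row 3 has {B,C,E}; column 3 has {A,B,C,E}, so it must be D.
(r4,c2): row 4 has {A,B}; column 2 has {A,B,C,E}, so it must be D.
(r4,c5): row 4 has {A,B,D}; column 5 has {B,D,E}, so it must be C.
(r5,c4): row 5 has {B,C}; column 4 has {A,B,C,D}, so it must be E.
(r5,c5): row 5 has {B,C,E}; column 5 has {B,C,D,E}, so it must be A.
(r2,c1): row 2 has {A,C,D,E}; column 1 has {C}, so it must be B.
(r3,c1): row 3 has {B,C,D,E}; column 1 has {B,C}, so it must be A.
(r4,c1): row 4 has {A,B,C,D}; column 1 has {A,B,C}, so it must be E.
(r5,c1): row 5 has {A,B,C,E}; column 1 has {A,B,C,E}, so it must be D.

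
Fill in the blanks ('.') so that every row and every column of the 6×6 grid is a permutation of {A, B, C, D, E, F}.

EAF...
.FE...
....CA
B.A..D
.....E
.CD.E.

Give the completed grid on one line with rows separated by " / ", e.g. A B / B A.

(r3,c3): row 3 has {A,C}; column 3 has {A,D,E,F}, so it must be B.
(r4,c2): row 4 has {A,B,D}; column 2 has {A,C,F}, so it must be E.
(r4,c5): row 4 has {A,B,D,E}; column 5 has {C,E}, so it must be F.
(r5,c3): row 5 has {E}; column 3 has {A,B,D,E,F}, so it must be C.
(r3,c2): row 3 has {A,B,C}; column 2 has {A,C,E,F}, so it must be D.
(r4,c4): row 4 has {A,B,D,E,F}; column 4 is empty so far, so it must be C.
(r5,c2): row 5 has {C,E}; column 2 has {A,C,D,E,F}, so it must be B.
(r3,c1): row 3 has {A,B,C,D}; column 1 has {B,E}, so it must be F.
(r3,c4): row 3 has {A,B,C,D,F}; column 4 has {C}, so it must be E.
(r6,c1): row 6 has {C,D,E}; column 1 has {B,E,F}, so it must be A.
(r5,c1): row 5 has {B,C,E}; column 1 has {A,B,E,F}, so it must be D.
(r5,c5): row 5 has {B,C,D,E}; column 5 has {C,E,F}, so it must be A.
(r2,c1): row 2 has {E,F}; column 1 has {A,B,D,E,F}, so it must be C.
(r2,c6): row 2 has {C,E,F}; column 6 has {A,D,E}, so it must be B.
(r5,c4): row 5 has {A,B,C,D,E}; column 4 has {C,E}, so it must be F.
(r6,c4): row 6 has {A,C,D,E}; column 4 has {C,E,F}, so it must be B.
(r6,c6): row 6 has {A,B,C,D,E}; column 6 has {A,B,D,E}, so it must be F.
(r1,c4): row 1 has {A,E,F}; column 4 has {B,C,E,F}, so it must be D.
(r1,c5): row 1 has {A,D,E,F}; column 5 has {A,C,E,F}, so it must be B.
(r1,c6): row 1 has {A,B,D,E,F}; column 6 has {A,B,D,E,F}, so it must be C.
(r2,c4): row 2 has {B,C,E,F}; column 4 has {B,C,D,E,F}, so it must be A.
(r2,c5): row 2 has {A,B,C,E,F}; column 5 has {A,B,C,E,F}, so it must be D.

E A F D B C / C F E A D B / F D B E C A / B E A C F D / D B C F A E / A C D B E F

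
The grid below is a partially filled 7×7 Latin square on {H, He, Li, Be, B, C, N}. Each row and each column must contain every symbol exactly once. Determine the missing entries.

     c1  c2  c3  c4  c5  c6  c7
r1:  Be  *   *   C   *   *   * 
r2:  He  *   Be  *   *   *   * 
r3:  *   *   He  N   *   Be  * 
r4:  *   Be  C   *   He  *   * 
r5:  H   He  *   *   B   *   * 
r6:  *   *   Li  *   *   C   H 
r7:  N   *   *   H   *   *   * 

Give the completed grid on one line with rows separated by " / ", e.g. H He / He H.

(r5,c3): row 5 has {H,He,B}; column 3 has {He,Li,Be,C}, so it must be N.
(r5,c6): row 5 has {H,He,B,N}; column 6 has {Be,C}, so it must be Li.
(r6,c1): row 6 has {H,Li,C}; column 1 has {H,He,Be,N}, so it must be B.
(r6,c2): row 6 has {H,Li,B,C}; column 2 has {He,Be}, so it must be N.
(r6,c5): row 6 has {H,Li,B,C,N}; column 5 has {He,B}, so it must be Be.
(r7,c3): row 7 has {H,N}; column 3 has {He,Li,Be,C,N}, so it must be B.
(r7,c6): row 7 has {H,B,N}; column 6 has {Li,Be,C}, so it must be He.
(r1,c3): row 1 has {Be,C}; column 3 has {He,Li,Be,B,C,N}, so it must be H.
(r4,c1): row 4 has {He,Be,C}; column 1 has {H,He,Be,B,N}, so it must be Li.
(r4,c4): row 4 has {He,Li,Be,C}; column 4 has {H,C,N}, so it must be B.
(r4,c7): row 4 has {He,Li,Be,B,C}; column 7 has {H}, so it must be N.
(r5,c4): row 5 has {H,He,Li,B,N}; column 4 has {H,B,C,N}, so it must be Be.
(r5,c7): row 5 has {H,He,Li,Be,B,N}; column 7 has {H,N}, so it must be C.
(r6,c4): row 6 has {H,Li,Be,B,C,N}; column 4 has {H,Be,B,C,N}, so it must be He.
(r2,c4): row 2 has {He,Be}; column 4 has {H,He,Be,B,C,N}, so it must be Li.
(r2,c7): row 2 has {He,Li,Be}; column 7 has {H,C,N}, so it must be B.
(r3,c1): row 3 has {He,Be,N}; column 1 has {H,He,Li,Be,B,N}, so it must be C.
(r3,c7): row 3 has {He,Be,C,N}; column 7 has {H,B,C,N}, so it must be Li.
(r4,c6): row 4 has {He,Li,Be,B,C,N}; column 6 has {He,Li,Be,C}, so it must be H.
(r7,c7): row 7 has {H,He,B,N}; column 7 has {H,Li,B,C,N}, so it must be Be.
(r1,c7): row 1 has {H,Be,C}; column 7 has {H,Li,Be,B,C,N}, so it must be He.
(r2,c6): row 2 has {He,Li,Be,B}; column 6 has {H,He,Li,Be,C}, so it must be N.
(r3,c5): row 3 has {He,Li,Be,C,N}; column 5 has {He,Be,B}, so it must be H.
(r1,c6): row 1 has {H,He,Be,C}; column 6 has {H,He,Li,Be,C,N}, so it must be B.
(r2,c5): row 2 has {He,Li,Be,B,N}; column 5 has {H,He,Be,B}, so it must be C.
(r3,c2): row 3 has {H,He,Li,Be,C,N}; column 2 has {He,Be,N}, so it must be B.
(r7,c5): row 7 has {H,He,Be,B,N}; column 5 has {H,He,Be,B,C}, so it must be Li.
(r1,c2): row 1 has {H,He,Be,B,C}; column 2 has {He,Be,B,N}, so it must be Li.
(r1,c5): row 1 has {H,He,Li,Be,B,C}; column 5 has {H,He,Li,Be,B,C}, so it must be N.
(r2,c2): row 2 has {He,Li,Be,B,C,N}; column 2 has {He,Li,Be,B,N}, so it must be H.
(r7,c2): row 7 has {H,He,Li,Be,B,N}; column 2 has {H,He,Li,Be,B,N}, so it must be C.

Be Li H C N B He / He H Be Li C N B / C B He N H Be Li / Li Be C B He H N / H He N Be B Li C / B N Li He Be C H / N C B H Li He Be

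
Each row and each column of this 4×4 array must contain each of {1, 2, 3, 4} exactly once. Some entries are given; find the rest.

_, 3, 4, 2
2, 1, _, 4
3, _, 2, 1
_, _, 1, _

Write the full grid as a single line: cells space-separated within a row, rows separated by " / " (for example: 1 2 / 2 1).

1 3 4 2 / 2 1 3 4 / 3 4 2 1 / 4 2 1 3

Cell (r1,c1): row 1 has {2,3,4}; column 1 has {2,3} → 1.
Cell (r2,c3): row 2 has {1,2,4}; column 3 has {1,2,4} → 3.
Cell (r3,c2): row 3 has {1,2,3}; column 2 has {1,3} → 4.
Cell (r4,c1): row 4 has {1}; column 1 has {1,2,3} → 4.
Cell (r4,c2): row 4 has {1,4}; column 2 has {1,3,4} → 2.
Cell (r4,c4): row 4 has {1,2,4}; column 4 has {1,2,4} → 3.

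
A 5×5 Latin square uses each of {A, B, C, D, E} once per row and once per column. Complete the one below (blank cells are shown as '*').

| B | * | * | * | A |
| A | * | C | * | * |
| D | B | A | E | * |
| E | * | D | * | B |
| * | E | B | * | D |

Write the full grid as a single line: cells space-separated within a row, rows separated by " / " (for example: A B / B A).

(r1,c3): row 1 has {A,B}; column 3 has {A,B,C,D}, so it must be E.
(r2,c2): row 2 has {A,C}; column 2 has {B,E}, so it must be D.
(r2,c4): row 2 has {A,C,D}; column 4 has {E}, so it must be B.
(r2,c5): row 2 has {A,B,C,D}; column 5 has {A,B,D}, so it must be E.
(r3,c5): row 3 has {A,B,D,E}; column 5 has {A,B,D,E}, so it must be C.
(r5,c1): row 5 has {B,D,E}; column 1 has {A,B,D,E}, so it must be C.
(r5,c4): row 5 has {B,C,D,E}; column 4 has {B,E}, so it must be A.
(r1,c2): row 1 has {A,B,E}; column 2 has {B,D,E}, so it must be C.
(r1,c4): row 1 has {A,B,C,E}; column 4 has {A,B,E}, so it must be D.
(r4,c2): row 4 has {B,D,E}; column 2 has {B,C,D,E}, so it must be A.
(r4,c4): row 4 has {A,B,D,E}; column 4 has {A,B,D,E}, so it must be C.

B C E D A / A D C B E / D B A E C / E A D C B / C E B A D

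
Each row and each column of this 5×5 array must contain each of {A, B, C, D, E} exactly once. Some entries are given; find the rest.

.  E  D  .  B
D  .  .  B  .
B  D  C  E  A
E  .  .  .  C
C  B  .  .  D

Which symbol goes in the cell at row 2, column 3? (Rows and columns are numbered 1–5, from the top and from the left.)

A

At row 1, column 1: row 1 has {B,D,E}; column 1 has {B,C,D,E}; that leaves A.
At row 1, column 4: row 1 has {A,B,D,E}; column 4 has {B,E}; that leaves C.
At row 2, column 5: row 2 has {B,D}; column 5 has {A,B,C,D}; that leaves E.
At row 4, column 2: row 4 has {C,E}; column 2 has {B,D,E}; that leaves A.
At row 4, column 3: row 4 has {A,C,E}; column 3 has {C,D}; that leaves B.
At row 4, column 4: row 4 has {A,B,C,E}; column 4 has {B,C,E}; that leaves D.
At row 5, column 4: row 5 has {B,C,D}; column 4 has {B,C,D,E}; that leaves A.
At row 2, column 2: row 2 has {B,D,E}; column 2 has {A,B,D,E}; that leaves C.
At row 2, column 3: row 2 has {B,C,D,E}; column 3 has {B,C,D}; that leaves A.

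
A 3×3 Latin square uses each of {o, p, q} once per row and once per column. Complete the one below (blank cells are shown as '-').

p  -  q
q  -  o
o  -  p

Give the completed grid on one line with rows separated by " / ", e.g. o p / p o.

p o q / q p o / o q p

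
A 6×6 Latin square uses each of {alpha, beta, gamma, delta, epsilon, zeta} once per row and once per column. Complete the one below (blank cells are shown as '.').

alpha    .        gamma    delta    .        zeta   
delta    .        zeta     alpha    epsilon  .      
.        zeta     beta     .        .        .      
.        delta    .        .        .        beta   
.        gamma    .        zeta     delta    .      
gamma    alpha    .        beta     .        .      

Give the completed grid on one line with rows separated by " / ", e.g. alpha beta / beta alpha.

alpha epsilon gamma delta beta zeta / delta beta zeta alpha epsilon gamma / epsilon zeta beta gamma alpha delta / zeta delta alpha epsilon gamma beta / beta gamma epsilon zeta delta alpha / gamma alpha delta beta zeta epsilon

(r1,c5) = beta
(r2,c2) = beta
(r2,c6) = gamma
(r3,c1) = epsilon
(r3,c4) = gamma
(r3,c5) = alpha
(r3,c6) = delta
(r4,c1) = zeta
(r4,c4) = epsilon
(r4,c5) = gamma
(r5,c1) = beta
(r6,c5) = zeta
(r6,c6) = epsilon
(r1,c2) = epsilon
(r4,c3) = alpha
(r5,c3) = epsilon
(r5,c6) = alpha
(r6,c3) = delta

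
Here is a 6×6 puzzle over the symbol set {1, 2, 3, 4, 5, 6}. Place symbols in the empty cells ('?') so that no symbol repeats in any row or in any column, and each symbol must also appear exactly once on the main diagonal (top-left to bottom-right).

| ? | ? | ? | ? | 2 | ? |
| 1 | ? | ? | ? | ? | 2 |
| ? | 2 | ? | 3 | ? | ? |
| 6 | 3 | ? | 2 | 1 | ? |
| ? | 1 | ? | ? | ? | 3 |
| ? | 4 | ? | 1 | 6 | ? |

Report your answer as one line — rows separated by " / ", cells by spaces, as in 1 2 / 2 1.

3 5 6 4 2 1 / 1 6 4 5 3 2 / 4 2 1 3 5 6 / 6 3 5 2 1 4 / 5 1 2 6 4 3 / 2 4 3 1 6 5

(r6,c6) = 5
(r2,c2) = 6
(r4,c6) = 4
(r5,c5) = 4
(r1,c1) = 3
(r1,c2) = 5
(r3,c3) = 1
(r3,c5) = 5
(r3,c6) = 6
(r4,c3) = 5
(r6,c1) = 2
(r6,c3) = 3
(r1,c6) = 1
(r2,c3) = 4
(r2,c4) = 5
(r2,c5) = 3
(r3,c1) = 4
(r5,c1) = 5
(r5,c4) = 6
(r1,c3) = 6
(r1,c4) = 4
(r5,c3) = 2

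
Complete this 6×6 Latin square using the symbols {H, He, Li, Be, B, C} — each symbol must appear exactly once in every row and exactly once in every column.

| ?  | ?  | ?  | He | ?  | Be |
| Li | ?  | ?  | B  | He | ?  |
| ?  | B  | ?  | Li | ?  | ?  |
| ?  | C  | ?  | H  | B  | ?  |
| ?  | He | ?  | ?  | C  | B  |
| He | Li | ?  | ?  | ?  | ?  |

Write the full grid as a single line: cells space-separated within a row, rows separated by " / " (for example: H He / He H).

(r1,c2) = H
(r1,c5) = Li
(r2,c2) = Be
(r4,c1) = Be
(r5,c1) = H
(r5,c4) = Be
(r6,c4) = C
(r6,c6) = H
(r2,c6) = C
(r3,c1) = C
(r3,c6) = He
(r4,c6) = Li
(r5,c3) = Li
(r6,c5) = Be
(r1,c1) = B
(r1,c3) = C
(r2,c3) = H
(r3,c3) = Be
(r3,c5) = H
(r4,c3) = He
(r6,c3) = B

B H C He Li Be / Li Be H B He C / C B Be Li H He / Be C He H B Li / H He Li Be C B / He Li B C Be H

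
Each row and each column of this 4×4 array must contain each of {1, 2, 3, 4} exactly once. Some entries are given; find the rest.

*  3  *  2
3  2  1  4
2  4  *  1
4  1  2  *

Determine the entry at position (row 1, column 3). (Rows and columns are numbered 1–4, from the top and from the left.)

(r1,c1) = 1
(r1,c3) = 4

4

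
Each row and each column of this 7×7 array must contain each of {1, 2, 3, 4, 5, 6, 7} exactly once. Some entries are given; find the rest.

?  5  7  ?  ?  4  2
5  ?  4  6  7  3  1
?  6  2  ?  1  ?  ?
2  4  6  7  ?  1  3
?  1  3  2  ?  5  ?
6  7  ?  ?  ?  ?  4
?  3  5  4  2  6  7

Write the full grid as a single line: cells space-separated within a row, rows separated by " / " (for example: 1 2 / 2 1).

3 5 7 1 6 4 2 / 5 2 4 6 7 3 1 / 4 6 2 3 1 7 5 / 2 4 6 7 5 1 3 / 7 1 3 2 4 5 6 / 6 7 1 5 3 2 4 / 1 3 5 4 2 6 7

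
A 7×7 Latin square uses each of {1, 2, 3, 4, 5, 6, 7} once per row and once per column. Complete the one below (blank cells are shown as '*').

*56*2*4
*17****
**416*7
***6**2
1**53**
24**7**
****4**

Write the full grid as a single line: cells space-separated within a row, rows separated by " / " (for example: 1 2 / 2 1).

row 2 has {1,7}; column 5 has {2,3,4,6,7} — only 5 is left for (r2,c5).
row 4 has {2,6}; column 5 has {2,3,4,5,6,7} — only 1 is left for (r4,c5).
row 5 has {1,3,5}; column 3 has {4,6,7} — only 2 is left for (r5,c3).
row 5 has {1,2,3,5}; column 7 has {2,4,7} — only 6 is left for (r5,c7).
row 6 has {2,4,7}; column 4 has {1,5,6} — only 3 is left for (r6,c4).
row 1 has {2,4,5,6}; column 4 has {1,3,5,6} — only 7 is left for (r1,c4).
row 2 has {1,5,7}; column 7 has {2,4,6,7} — only 3 is left for (r2,c7).
row 5 has {1,2,3,5,6}; column 2 has {1,4,5} — only 7 is left for (r5,c2).
row 5 has {1,2,3,5,6,7}; column 6 is empty so far — only 4 is left for (r5,c6).
row 7 has {4}; column 4 has {1,3,5,6,7} — only 2 is left for (r7,c4).
row 1 has {2,4,5,6,7}; column 1 has {1,2} — only 3 is left for (r1,c1).
row 1 has {2,3,4,5,6,7}; column 6 has {4} — only 1 is left for (r1,c6).
row 2 has {1,3,5,7}; column 4 has {1,2,3,5,6,7} — only 4 is left for (r2,c4).
row 3 has {1,4,6,7}; column 1 has {1,2,3} — only 5 is left for (r3,c1).
row 4 has {1,2,6}; column 2 has {1,4,5,7} — only 3 is left for (r4,c2).
row 4 has {1,2,3,6}; column 3 has {2,4,6,7} — only 5 is left for (r4,c3).
row 4 has {1,2,3,5,6}; column 6 has {1,4} — only 7 is left for (r4,c6).
row 6 has {2,3,4,7}; column 3 has {2,4,5,6,7} — only 1 is left for (r6,c3).
row 6 has {1,2,3,4,7}; column 7 has {2,3,4,6,7} — only 5 is left for (r6,c7).
row 7 has {2,4}; column 2 has {1,3,4,5,7} — only 6 is left for (r7,c2).
row 7 has {2,4,6}; column 3 has {1,2,4,5,6,7} — only 3 is left for (r7,c3).
row 7 has {2,3,4,6}; column 6 has {1,4,7} — only 5 is left for (r7,c6).
row 7 has {2,3,4,5,6}; column 7 has {2,3,4,5,6,7} — only 1 is left for (r7,c7).
row 2 has {1,3,4,5,7}; column 1 has {1,2,3,5} — only 6 is left for (r2,c1).
row 2 has {1,3,4,5,6,7}; column 6 has {1,4,5,7} — only 2 is left for (r2,c6).
row 3 has {1,4,5,6,7}; column 2 has {1,3,4,5,6,7} — only 2 is left for (r3,c2).
row 3 has {1,2,4,5,6,7}; column 6 has {1,2,4,5,7} — only 3 is left for (r3,c6).
row 4 has {1,2,3,5,6,7}; column 1 has {1,2,3,5,6} — only 4 is left for (r4,c1).
row 6 has {1,2,3,4,5,7}; column 6 has {1,2,3,4,5,7} — only 6 is left for (r6,c6).
row 7 has {1,2,3,4,5,6}; column 1 has {1,2,3,4,5,6} — only 7 is left for (r7,c1).

3 5 6 7 2 1 4 / 6 1 7 4 5 2 3 / 5 2 4 1 6 3 7 / 4 3 5 6 1 7 2 / 1 7 2 5 3 4 6 / 2 4 1 3 7 6 5 / 7 6 3 2 4 5 1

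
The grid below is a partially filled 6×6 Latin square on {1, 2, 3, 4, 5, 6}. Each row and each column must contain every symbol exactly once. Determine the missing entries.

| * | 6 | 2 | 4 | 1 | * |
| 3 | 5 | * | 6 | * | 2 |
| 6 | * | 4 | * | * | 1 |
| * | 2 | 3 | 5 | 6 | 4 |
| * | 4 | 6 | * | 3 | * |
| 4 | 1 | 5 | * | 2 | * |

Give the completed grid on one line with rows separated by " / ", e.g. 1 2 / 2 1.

5 6 2 4 1 3 / 3 5 1 6 4 2 / 6 3 4 2 5 1 / 1 2 3 5 6 4 / 2 4 6 1 3 5 / 4 1 5 3 2 6

At row 1, column 1: row 1 has {1,2,4,6}; column 1 has {3,4,6}; that leaves 5.
At row 1, column 6: row 1 has {1,2,4,5,6}; column 6 has {1,2,4}; that leaves 3.
At row 2, column 3: row 2 has {2,3,5,6}; column 3 has {2,3,4,5,6}; that leaves 1.
At row 2, column 5: row 2 has {1,2,3,5,6}; column 5 has {1,2,3,6}; that leaves 4.
At row 3, column 2: row 3 has {1,4,6}; column 2 has {1,2,4,5,6}; that leaves 3.
At row 3, column 4: row 3 has {1,3,4,6}; column 4 has {4,5,6}; that leaves 2.
At row 3, column 5: row 3 has {1,2,3,4,6}; column 5 has {1,2,3,4,6}; that leaves 5.
At row 4, column 1: row 4 has {2,3,4,5,6}; column 1 has {3,4,5,6}; that leaves 1.
At row 5, column 1: row 5 has {3,4,6}; column 1 has {1,3,4,5,6}; that leaves 2.
At row 5, column 4: row 5 has {2,3,4,6}; column 4 has {2,4,5,6}; that leaves 1.
At row 5, column 6: row 5 has {1,2,3,4,6}; column 6 has {1,2,3,4}; that leaves 5.
At row 6, column 4: row 6 has {1,2,4,5}; column 4 has {1,2,4,5,6}; that leaves 3.
At row 6, column 6: row 6 has {1,2,3,4,5}; column 6 has {1,2,3,4,5}; that leaves 6.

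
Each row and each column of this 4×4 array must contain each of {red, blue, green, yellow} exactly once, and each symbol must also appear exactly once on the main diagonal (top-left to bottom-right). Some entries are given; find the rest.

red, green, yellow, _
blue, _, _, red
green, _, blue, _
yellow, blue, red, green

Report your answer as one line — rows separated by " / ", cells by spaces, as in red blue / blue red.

red green yellow blue / blue yellow green red / green red blue yellow / yellow blue red green

(r1,c4) = blue
(r2,c2) = yellow
(r2,c3) = green
(r3,c2) = red
(r3,c4) = yellow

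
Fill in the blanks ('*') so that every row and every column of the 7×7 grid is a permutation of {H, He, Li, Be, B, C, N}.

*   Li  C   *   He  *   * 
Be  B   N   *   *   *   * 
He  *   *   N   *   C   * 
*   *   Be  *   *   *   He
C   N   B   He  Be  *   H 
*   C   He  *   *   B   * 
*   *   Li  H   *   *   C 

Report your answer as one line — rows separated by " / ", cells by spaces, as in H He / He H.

row 2 has {Be,B,N}; column 7 has {H,He,C} — only Li is left for (r2,c7).
row 3 has {He,C,N}; column 3 has {He,Li,Be,B,C,N} — only H is left for (r3,c3).
row 4 has {He,Be}; column 2 has {Li,B,C,N} — only H is left for (r4,c2).
row 5 has {H,He,Be,B,C,N}; column 6 has {B,C} — only Li is left for (r5,c6).
row 2 has {Li,Be,B,N}; column 4 has {H,He,N} — only C is left for (r2,c4).
row 2 has {Li,Be,B,C,N}; column 5 has {He,Be} — only H is left for (r2,c5).
row 2 has {H,Li,Be,B,C,N}; column 6 has {Li,B,C} — only He is left for (r2,c6).
row 3 has {H,He,C,N}; column 2 has {H,Li,B,C,N} — only Be is left for (r3,c2).
row 3 has {H,He,Be,C,N}; column 7 has {H,He,Li,C} — only B is left for (r3,c7).
row 4 has {H,He,Be}; column 6 has {He,Li,B,C} — only N is left for (r4,c6).
row 7 has {H,Li,C}; column 2 has {H,Li,Be,B,C,N} — only He is left for (r7,c2).
row 7 has {H,He,Li,C}; column 6 has {He,Li,B,C,N} — only Be is left for (r7,c6).
row 1 has {He,Li,C}; column 6 has {He,Li,Be,B,C,N} — only H is left for (r1,c6).
row 3 has {H,He,Be,B,C,N}; column 5 has {H,He,Be} — only Li is left for (r3,c5).
row 6 has {He,B,C}; column 5 has {H,He,Li,Be} — only N is left for (r6,c5).
row 6 has {He,B,C,N}; column 7 has {H,He,Li,B,C} — only Be is left for (r6,c7).
row 7 has {H,He,Li,Be,C}; column 5 has {H,He,Li,Be,N} — only B is left for (r7,c5).
row 1 has {H,He,Li,C}; column 7 has {H,He,Li,Be,B,C} — only N is left for (r1,c7).
row 4 has {H,He,Be,N}; column 5 has {H,He,Li,Be,B,N} — only C is left for (r4,c5).
row 6 has {He,Be,B,C,N}; column 4 has {H,He,C,N} — only Li is left for (r6,c4).
row 7 has {H,He,Li,Be,B,C}; column 1 has {He,Be,C} — only N is left for (r7,c1).
row 1 has {H,He,Li,C,N}; column 1 has {He,Be,C,N} — only B is left for (r1,c1).
row 1 has {H,He,Li,B,C,N}; column 4 has {H,He,Li,C,N} — only Be is left for (r1,c4).
row 4 has {H,He,Be,C,N}; column 1 has {He,Be,B,C,N} — only Li is left for (r4,c1).
row 4 has {H,He,Li,Be,C,N}; column 4 has {H,He,Li,Be,C,N} — only B is left for (r4,c4).
row 6 has {He,Li,Be,B,C,N}; column 1 has {He,Li,Be,B,C,N} — only H is left for (r6,c1).

B Li C Be He H N / Be B N C H He Li / He Be H N Li C B / Li H Be B C N He / C N B He Be Li H / H C He Li N B Be / N He Li H B Be C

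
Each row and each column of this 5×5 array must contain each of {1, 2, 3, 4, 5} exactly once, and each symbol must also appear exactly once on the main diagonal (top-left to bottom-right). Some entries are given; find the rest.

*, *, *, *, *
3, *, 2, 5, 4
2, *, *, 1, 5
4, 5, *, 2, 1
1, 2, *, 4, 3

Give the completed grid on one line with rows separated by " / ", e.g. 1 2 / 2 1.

5 4 1 3 2 / 3 1 2 5 4 / 2 3 4 1 5 / 4 5 3 2 1 / 1 2 5 4 3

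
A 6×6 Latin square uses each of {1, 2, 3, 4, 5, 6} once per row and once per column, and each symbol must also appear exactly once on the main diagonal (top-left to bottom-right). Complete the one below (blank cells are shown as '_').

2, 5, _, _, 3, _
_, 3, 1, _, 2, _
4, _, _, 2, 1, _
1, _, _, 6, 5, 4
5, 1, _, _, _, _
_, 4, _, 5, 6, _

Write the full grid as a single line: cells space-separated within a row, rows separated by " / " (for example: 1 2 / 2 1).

(r2,c1) = 6
(r2,c4) = 4
(r2,c6) = 5
(r3,c2) = 6
(r3,c3) = 5
(r3,c6) = 3
(r4,c2) = 2
(r4,c3) = 3
(r5,c4) = 3
(r5,c5) = 4
(r6,c1) = 3
(r6,c3) = 2
(r6,c6) = 1
(r1,c4) = 1
(r1,c6) = 6
(r5,c3) = 6
(r5,c6) = 2
(r1,c3) = 4

2 5 4 1 3 6 / 6 3 1 4 2 5 / 4 6 5 2 1 3 / 1 2 3 6 5 4 / 5 1 6 3 4 2 / 3 4 2 5 6 1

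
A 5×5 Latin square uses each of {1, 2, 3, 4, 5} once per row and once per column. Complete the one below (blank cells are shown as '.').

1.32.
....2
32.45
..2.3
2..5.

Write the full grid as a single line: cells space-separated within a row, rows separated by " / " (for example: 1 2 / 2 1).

1 5 3 2 4 / 4 1 5 3 2 / 3 2 1 4 5 / 5 4 2 1 3 / 2 3 4 5 1

At row 1, column 5: row 1 has {1,2,3}; column 5 has {2,3,5}; that leaves 4.
At row 3, column 3: row 3 has {2,3,4,5}; column 3 has {2,3}; that leaves 1.
At row 4, column 4: row 4 has {2,3}; column 4 has {2,4,5}; that leaves 1.
At row 5, column 3: row 5 has {2,5}; column 3 has {1,2,3}; that leaves 4.
At row 5, column 5: row 5 has {2,4,5}; column 5 has {2,3,4,5}; that leaves 1.
At row 1, column 2: row 1 has {1,2,3,4}; column 2 has {2}; that leaves 5.
At row 2, column 3: row 2 has {2}; column 3 has {1,2,3,4}; that leaves 5.
At row 2, column 4: row 2 has {2,5}; column 4 has {1,2,4,5}; that leaves 3.
At row 4, column 2: row 4 has {1,2,3}; column 2 has {2,5}; that leaves 4.
At row 5, column 2: row 5 has {1,2,4,5}; column 2 has {2,4,5}; that leaves 3.
At row 2, column 1: row 2 has {2,3,5}; column 1 has {1,2,3}; that leaves 4.
At row 2, column 2: row 2 has {2,3,4,5}; column 2 has {2,3,4,5}; that leaves 1.
At row 4, column 1: row 4 has {1,2,3,4}; column 1 has {1,2,3,4}; that leaves 5.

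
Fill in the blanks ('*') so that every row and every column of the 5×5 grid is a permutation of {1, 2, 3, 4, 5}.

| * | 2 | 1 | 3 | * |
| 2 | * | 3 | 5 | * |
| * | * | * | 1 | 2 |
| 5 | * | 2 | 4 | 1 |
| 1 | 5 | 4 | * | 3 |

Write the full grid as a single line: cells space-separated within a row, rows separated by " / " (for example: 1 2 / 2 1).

4 2 1 3 5 / 2 1 3 5 4 / 3 4 5 1 2 / 5 3 2 4 1 / 1 5 4 2 3

At row 1, column 1: row 1 has {1,2,3}; column 1 has {1,2,5}; that leaves 4.
At row 1, column 5: row 1 has {1,2,3,4}; column 5 has {1,2,3}; that leaves 5.
At row 2, column 5: row 2 has {2,3,5}; column 5 has {1,2,3,5}; that leaves 4.
At row 3, column 1: row 3 has {1,2}; column 1 has {1,2,4,5}; that leaves 3.
At row 3, column 2: row 3 has {1,2,3}; column 2 has {2,5}; that leaves 4.
At row 3, column 3: row 3 has {1,2,3,4}; column 3 has {1,2,3,4}; that leaves 5.
At row 4, column 2: row 4 has {1,2,4,5}; column 2 has {2,4,5}; that leaves 3.
At row 5, column 4: row 5 has {1,3,4,5}; column 4 has {1,3,4,5}; that leaves 2.
At row 2, column 2: row 2 has {2,3,4,5}; column 2 has {2,3,4,5}; that leaves 1.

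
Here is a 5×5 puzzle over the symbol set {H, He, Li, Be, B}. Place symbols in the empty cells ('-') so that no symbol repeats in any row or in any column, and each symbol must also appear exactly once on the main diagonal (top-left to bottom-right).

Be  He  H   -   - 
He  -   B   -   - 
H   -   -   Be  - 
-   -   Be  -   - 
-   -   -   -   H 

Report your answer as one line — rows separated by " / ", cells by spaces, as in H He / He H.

Be He H Li B / He Li B H Be / H B He Be Li / Li H Be B He / B Be Li He H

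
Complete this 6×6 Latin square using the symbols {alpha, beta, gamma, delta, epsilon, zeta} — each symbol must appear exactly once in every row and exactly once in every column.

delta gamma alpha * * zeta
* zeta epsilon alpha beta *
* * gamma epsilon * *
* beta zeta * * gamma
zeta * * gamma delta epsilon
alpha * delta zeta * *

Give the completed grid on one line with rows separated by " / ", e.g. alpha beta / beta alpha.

row 1 has {alpha,gamma,delta,zeta}; column 4 has {alpha,gamma,epsilon,zeta} — only beta is left for (r1,c4).
row 1 has {alpha,beta,gamma,delta,zeta}; column 5 has {beta,delta} — only epsilon is left for (r1,c5).
row 2 has {alpha,beta,epsilon,zeta}; column 1 has {alpha,delta,zeta} — only gamma is left for (r2,c1).
row 2 has {alpha,beta,gamma,epsilon,zeta}; column 6 has {gamma,epsilon,zeta} — only delta is left for (r2,c6).
row 3 has {gamma,epsilon}; column 1 has {alpha,gamma,delta,zeta} — only beta is left for (r3,c1).
row 3 has {beta,gamma,epsilon}; column 6 has {gamma,delta,epsilon,zeta} — only alpha is left for (r3,c6).
row 4 has {beta,gamma,zeta}; column 1 has {alpha,beta,gamma,delta,zeta} — only epsilon is left for (r4,c1).
row 4 has {beta,gamma,epsilon,zeta}; column 4 has {alpha,beta,gamma,epsilon,zeta} — only delta is left for (r4,c4).
row 4 has {beta,gamma,delta,epsilon,zeta}; column 5 has {beta,delta,epsilon} — only alpha is left for (r4,c5).
row 5 has {gamma,delta,epsilon,zeta}; column 2 has {beta,gamma,zeta} — only alpha is left for (r5,c2).
row 5 has {alpha,gamma,delta,epsilon,zeta}; column 3 has {alpha,gamma,delta,epsilon,zeta} — only beta is left for (r5,c3).
row 6 has {alpha,delta,zeta}; column 2 has {alpha,beta,gamma,zeta} — only epsilon is left for (r6,c2).
row 6 has {alpha,delta,epsilon,zeta}; column 5 has {alpha,beta,delta,epsilon} — only gamma is left for (r6,c5).
row 6 has {alpha,gamma,delta,epsilon,zeta}; column 6 has {alpha,gamma,delta,epsilon,zeta} — only beta is left for (r6,c6).
row 3 has {alpha,beta,gamma,epsilon}; column 2 has {alpha,beta,gamma,epsilon,zeta} — only delta is left for (r3,c2).
row 3 has {alpha,beta,gamma,delta,epsilon}; column 5 has {alpha,beta,gamma,delta,epsilon} — only zeta is left for (r3,c5).

delta gamma alpha beta epsilon zeta / gamma zeta epsilon alpha beta delta / beta delta gamma epsilon zeta alpha / epsilon beta zeta delta alpha gamma / zeta alpha beta gamma delta epsilon / alpha epsilon delta zeta gamma beta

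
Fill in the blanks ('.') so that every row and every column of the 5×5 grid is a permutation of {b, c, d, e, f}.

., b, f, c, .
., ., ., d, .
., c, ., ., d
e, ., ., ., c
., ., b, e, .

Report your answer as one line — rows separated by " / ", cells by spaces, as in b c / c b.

d b f c e / f e c d b / b c e f d / e f d b c / c d b e f

(r1,c1) = d
(r1,c5) = e
(r3,c3) = e
(r4,c3) = d
(r5,c5) = f
(r2,c3) = c
(r2,c5) = b
(r4,c2) = f
(r4,c4) = b
(r5,c1) = c
(r5,c2) = d
(r2,c1) = f
(r2,c2) = e
(r3,c1) = b
(r3,c4) = f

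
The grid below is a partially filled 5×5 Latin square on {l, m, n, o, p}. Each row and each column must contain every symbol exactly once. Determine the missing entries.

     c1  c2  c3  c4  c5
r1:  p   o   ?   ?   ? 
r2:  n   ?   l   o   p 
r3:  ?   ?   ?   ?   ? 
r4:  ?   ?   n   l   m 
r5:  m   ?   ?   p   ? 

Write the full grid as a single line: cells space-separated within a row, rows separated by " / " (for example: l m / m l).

At row 1, column 3: row 1 has {o,p}; column 3 has {l,n}; that leaves m.
At row 1, column 4: row 1 has {m,o,p}; column 4 has {l,o,p}; that leaves n.
At row 1, column 5: row 1 has {m,n,o,p}; column 5 has {m,p}; that leaves l.
At row 2, column 2: row 2 has {l,n,o,p}; column 2 has {o}; that leaves m.
At row 3, column 4: row 3 is empty so far; column 4 has {l,n,o,p}; that leaves m.
At row 4, column 1: row 4 has {l,m,n}; column 1 has {m,n,p}; that leaves o.
At row 4, column 2: row 4 has {l,m,n,o}; column 2 has {m,o}; that leaves p.
At row 5, column 3: row 5 has {m,p}; column 3 has {l,m,n}; that leaves o.
At row 5, column 5: row 5 has {m,o,p}; column 5 has {l,m,p}; that leaves n.
At row 3, column 1: row 3 has {m}; column 1 has {m,n,o,p}; that leaves l.
At row 3, column 2: row 3 has {l,m}; column 2 has {m,o,p}; that leaves n.
At row 3, column 3: row 3 has {l,m,n}; column 3 has {l,m,n,o}; that leaves p.
At row 3, column 5: row 3 has {l,m,n,p}; column 5 has {l,m,n,p}; that leaves o.
At row 5, column 2: row 5 has {m,n,o,p}; column 2 has {m,n,o,p}; that leaves l.

p o m n l / n m l o p / l n p m o / o p n l m / m l o p n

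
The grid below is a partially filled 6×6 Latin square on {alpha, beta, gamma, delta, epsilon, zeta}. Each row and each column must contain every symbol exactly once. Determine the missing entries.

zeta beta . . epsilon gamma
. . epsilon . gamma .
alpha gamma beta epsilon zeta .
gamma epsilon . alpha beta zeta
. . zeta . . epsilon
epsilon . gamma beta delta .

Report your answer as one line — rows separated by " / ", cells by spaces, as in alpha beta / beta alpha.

zeta beta alpha delta epsilon gamma / delta alpha epsilon zeta gamma beta / alpha gamma beta epsilon zeta delta / gamma epsilon delta alpha beta zeta / beta delta zeta gamma alpha epsilon / epsilon zeta gamma beta delta alpha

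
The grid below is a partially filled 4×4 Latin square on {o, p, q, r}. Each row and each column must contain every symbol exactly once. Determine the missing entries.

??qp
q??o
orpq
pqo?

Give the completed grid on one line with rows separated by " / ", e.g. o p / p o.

(r1,c1) = r
(r1,c2) = o
(r2,c2) = p
(r2,c3) = r
(r4,c4) = r

r o q p / q p r o / o r p q / p q o r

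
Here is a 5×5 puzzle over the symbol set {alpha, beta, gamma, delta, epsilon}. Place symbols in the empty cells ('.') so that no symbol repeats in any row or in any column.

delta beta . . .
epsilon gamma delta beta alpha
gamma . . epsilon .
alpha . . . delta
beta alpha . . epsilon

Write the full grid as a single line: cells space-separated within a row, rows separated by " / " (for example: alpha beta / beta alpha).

delta beta epsilon alpha gamma / epsilon gamma delta beta alpha / gamma delta alpha epsilon beta / alpha epsilon beta gamma delta / beta alpha gamma delta epsilon

Cell (r1,c5): row 1 has {beta,delta}; column 5 has {alpha,delta,epsilon} → gamma.
Cell (r3,c2): row 3 has {gamma,epsilon}; column 2 has {alpha,beta,gamma} → delta.
Cell (r3,c5): row 3 has {gamma,delta,epsilon}; column 5 has {alpha,gamma,delta,epsilon} → beta.
Cell (r4,c2): row 4 has {alpha,delta}; column 2 has {alpha,beta,gamma,delta} → epsilon.
Cell (r4,c4): row 4 has {alpha,delta,epsilon}; column 4 has {beta,epsilon} → gamma.
Cell (r5,c3): row 5 has {alpha,beta,epsilon}; column 3 has {delta} → gamma.
Cell (r5,c4): row 5 has {alpha,beta,gamma,epsilon}; column 4 has {beta,gamma,epsilon} → delta.
Cell (r1,c4): row 1 has {beta,gamma,delta}; column 4 has {beta,gamma,delta,epsilon} → alpha.
Cell (r3,c3): row 3 has {beta,gamma,delta,epsilon}; column 3 has {gamma,delta} → alpha.
Cell (r4,c3): row 4 has {alpha,gamma,delta,epsilon}; column 3 has {alpha,gamma,delta} → beta.
Cell (r1,c3): row 1 has {alpha,beta,gamma,delta}; column 3 has {alpha,beta,gamma,delta} → epsilon.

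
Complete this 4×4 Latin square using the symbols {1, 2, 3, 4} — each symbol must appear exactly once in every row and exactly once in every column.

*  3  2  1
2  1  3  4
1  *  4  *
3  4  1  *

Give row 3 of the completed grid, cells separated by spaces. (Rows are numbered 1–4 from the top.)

(r1,c1) = 4
(r3,c2) = 2
(r3,c4) = 3

1 2 4 3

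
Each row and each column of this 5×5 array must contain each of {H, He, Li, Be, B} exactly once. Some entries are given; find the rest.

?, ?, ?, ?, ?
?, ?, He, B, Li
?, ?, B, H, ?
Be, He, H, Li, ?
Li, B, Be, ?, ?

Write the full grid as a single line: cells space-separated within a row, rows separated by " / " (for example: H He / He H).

B H Li Be He / H Be He B Li / He Li B H Be / Be He H Li B / Li B Be He H

(r1,c3): row 1 is empty so far; column 3 has {H,He,Be,B}, so it must be Li.
(r2,c1): row 2 has {He,Li,B}; column 1 has {Li,Be}, so it must be H.
(r2,c2): row 2 has {H,He,Li,B}; column 2 has {He,B}, so it must be Be.
(r3,c1): row 3 has {H,B}; column 1 has {H,Li,Be}, so it must be He.
(r3,c2): row 3 has {H,He,B}; column 2 has {He,Be,B}, so it must be Li.
(r3,c5): row 3 has {H,He,Li,B}; column 5 has {Li}, so it must be Be.
(r4,c5): row 4 has {H,He,Li,Be}; column 5 has {Li,Be}, so it must be B.
(r5,c4): row 5 has {Li,Be,B}; column 4 has {H,Li,B}, so it must be He.
(r5,c5): row 5 has {He,Li,Be,B}; column 5 has {Li,Be,B}, so it must be H.
(r1,c1): row 1 has {Li}; column 1 has {H,He,Li,Be}, so it must be B.
(r1,c2): row 1 has {Li,B}; column 2 has {He,Li,Be,B}, so it must be H.
(r1,c4): row 1 has {H,Li,B}; column 4 has {H,He,Li,B}, so it must be Be.
(r1,c5): row 1 has {H,Li,Be,B}; column 5 has {H,Li,Be,B}, so it must be He.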